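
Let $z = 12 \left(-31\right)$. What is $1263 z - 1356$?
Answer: $-471192$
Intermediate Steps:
$z = -372$
$1263 z - 1356 = 1263 \left(-372\right) - 1356 = -469836 - 1356 = -471192$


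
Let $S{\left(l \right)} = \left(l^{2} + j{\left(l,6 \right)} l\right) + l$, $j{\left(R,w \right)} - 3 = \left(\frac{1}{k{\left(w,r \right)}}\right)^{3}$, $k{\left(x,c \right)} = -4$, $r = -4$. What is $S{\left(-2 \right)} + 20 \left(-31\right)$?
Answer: $- \frac{19967}{32} \approx -623.97$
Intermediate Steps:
$j{\left(R,w \right)} = \frac{191}{64}$ ($j{\left(R,w \right)} = 3 + \left(\frac{1}{-4}\right)^{3} = 3 + \left(- \frac{1}{4}\right)^{3} = 3 - \frac{1}{64} = \frac{191}{64}$)
$S{\left(l \right)} = l^{2} + \frac{255 l}{64}$ ($S{\left(l \right)} = \left(l^{2} + \frac{191 l}{64}\right) + l = l^{2} + \frac{255 l}{64}$)
$S{\left(-2 \right)} + 20 \left(-31\right) = \frac{1}{64} \left(-2\right) \left(255 + 64 \left(-2\right)\right) + 20 \left(-31\right) = \frac{1}{64} \left(-2\right) \left(255 - 128\right) - 620 = \frac{1}{64} \left(-2\right) 127 - 620 = - \frac{127}{32} - 620 = - \frac{19967}{32}$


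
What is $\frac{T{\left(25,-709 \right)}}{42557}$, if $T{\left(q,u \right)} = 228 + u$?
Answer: $- \frac{481}{42557} \approx -0.011302$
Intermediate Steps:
$\frac{T{\left(25,-709 \right)}}{42557} = \frac{228 - 709}{42557} = \left(-481\right) \frac{1}{42557} = - \frac{481}{42557}$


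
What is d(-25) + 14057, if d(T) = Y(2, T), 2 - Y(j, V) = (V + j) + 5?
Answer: 14077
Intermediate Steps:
Y(j, V) = -3 - V - j (Y(j, V) = 2 - ((V + j) + 5) = 2 - (5 + V + j) = 2 + (-5 - V - j) = -3 - V - j)
d(T) = -5 - T (d(T) = -3 - T - 1*2 = -3 - T - 2 = -5 - T)
d(-25) + 14057 = (-5 - 1*(-25)) + 14057 = (-5 + 25) + 14057 = 20 + 14057 = 14077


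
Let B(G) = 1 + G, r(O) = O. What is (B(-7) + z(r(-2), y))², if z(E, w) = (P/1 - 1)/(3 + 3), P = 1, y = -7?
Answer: 36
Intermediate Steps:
z(E, w) = 0 (z(E, w) = (1/1 - 1)/(3 + 3) = (1*1 - 1)/6 = (1 - 1)*(⅙) = 0*(⅙) = 0)
(B(-7) + z(r(-2), y))² = ((1 - 7) + 0)² = (-6 + 0)² = (-6)² = 36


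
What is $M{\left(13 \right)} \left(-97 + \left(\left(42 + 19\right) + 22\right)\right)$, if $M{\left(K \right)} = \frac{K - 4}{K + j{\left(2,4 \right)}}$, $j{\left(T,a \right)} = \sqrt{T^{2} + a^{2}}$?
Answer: $- \frac{1638}{149} + \frac{252 \sqrt{5}}{149} \approx -7.2115$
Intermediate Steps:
$M{\left(K \right)} = \frac{-4 + K}{K + 2 \sqrt{5}}$ ($M{\left(K \right)} = \frac{K - 4}{K + \sqrt{2^{2} + 4^{2}}} = \frac{-4 + K}{K + \sqrt{4 + 16}} = \frac{-4 + K}{K + \sqrt{20}} = \frac{-4 + K}{K + 2 \sqrt{5}}$)
$M{\left(13 \right)} \left(-97 + \left(\left(42 + 19\right) + 22\right)\right) = \frac{-4 + 13}{13 + 2 \sqrt{5}} \left(-97 + \left(\left(42 + 19\right) + 22\right)\right) = \frac{1}{13 + 2 \sqrt{5}} \cdot 9 \left(-97 + \left(61 + 22\right)\right) = \frac{9}{13 + 2 \sqrt{5}} \left(-97 + 83\right) = \frac{9}{13 + 2 \sqrt{5}} \left(-14\right) = - \frac{126}{13 + 2 \sqrt{5}}$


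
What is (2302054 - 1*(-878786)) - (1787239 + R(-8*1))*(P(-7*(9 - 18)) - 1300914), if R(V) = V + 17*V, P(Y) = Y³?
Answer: 1878002342205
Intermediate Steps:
R(V) = 18*V
(2302054 - 1*(-878786)) - (1787239 + R(-8*1))*(P(-7*(9 - 18)) - 1300914) = (2302054 - 1*(-878786)) - (1787239 + 18*(-8*1))*((-7*(9 - 18))³ - 1300914) = (2302054 + 878786) - (1787239 + 18*(-8))*((-7*(-9))³ - 1300914) = 3180840 - (1787239 - 144)*(63³ - 1300914) = 3180840 - 1787095*(250047 - 1300914) = 3180840 - 1787095*(-1050867) = 3180840 - 1*(-1877999161365) = 3180840 + 1877999161365 = 1878002342205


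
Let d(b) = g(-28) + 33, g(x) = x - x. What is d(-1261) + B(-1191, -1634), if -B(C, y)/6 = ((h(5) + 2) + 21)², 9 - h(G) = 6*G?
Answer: 9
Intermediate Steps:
g(x) = 0
h(G) = 9 - 6*G
B(C, y) = -24 (B(C, y) = -6*(((9 - 6*5) + 2) + 21)² = -6*(((9 - 30) + 2) + 21)² = -6*((-21 + 2) + 21)² = -6*(-19 + 21)² = -6*2² = -6*4 = -24)
d(b) = 33 (d(b) = 0 + 33 = 33)
d(-1261) + B(-1191, -1634) = 33 - 24 = 9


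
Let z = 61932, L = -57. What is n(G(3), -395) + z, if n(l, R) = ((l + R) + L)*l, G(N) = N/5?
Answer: 1541529/25 ≈ 61661.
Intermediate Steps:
G(N) = N/5 (G(N) = N*(⅕) = N/5)
n(l, R) = l*(-57 + R + l) (n(l, R) = ((l + R) - 57)*l = ((R + l) - 57)*l = (-57 + R + l)*l = l*(-57 + R + l))
n(G(3), -395) + z = ((⅕)*3)*(-57 - 395 + (⅕)*3) + 61932 = 3*(-57 - 395 + ⅗)/5 + 61932 = (⅗)*(-2257/5) + 61932 = -6771/25 + 61932 = 1541529/25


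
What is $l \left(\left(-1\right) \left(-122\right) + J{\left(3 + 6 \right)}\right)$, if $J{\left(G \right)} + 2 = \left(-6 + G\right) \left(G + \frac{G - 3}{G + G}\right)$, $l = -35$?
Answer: $-5180$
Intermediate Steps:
$J{\left(G \right)} = -2 + \left(-6 + G\right) \left(G + \frac{-3 + G}{2 G}\right)$ ($J{\left(G \right)} = -2 + \left(-6 + G\right) \left(G + \frac{G - 3}{G + G}\right) = -2 + \left(-6 + G\right) \left(G + \frac{-3 + G}{2 G}\right)$)
$l \left(\left(-1\right) \left(-122\right) + J{\left(3 + 6 \right)}\right) = - 35 \left(\left(-1\right) \left(-122\right) - \left(\frac{13}{2} - \left(3 + 6\right)^{2} - \frac{9}{3 + 6} + \frac{11 \left(3 + 6\right)}{2}\right)\right) = - 35 \left(122 + \left(- \frac{13}{2} + 9^{2} + \frac{9}{9} - \frac{99}{2}\right)\right) = - 35 \left(122 + \left(- \frac{13}{2} + 81 + 9 \cdot \frac{1}{9} - \frac{99}{2}\right)\right) = - 35 \left(122 + \left(- \frac{13}{2} + 81 + 1 - \frac{99}{2}\right)\right) = - 35 \left(122 + 26\right) = \left(-35\right) 148 = -5180$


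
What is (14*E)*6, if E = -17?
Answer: -1428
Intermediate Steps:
(14*E)*6 = (14*(-17))*6 = -238*6 = -1428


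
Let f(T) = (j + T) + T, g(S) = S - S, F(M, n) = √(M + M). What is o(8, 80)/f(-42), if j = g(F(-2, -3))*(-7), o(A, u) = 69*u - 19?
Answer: -5501/84 ≈ -65.488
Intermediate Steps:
F(M, n) = √2*√M (F(M, n) = √(2*M) = √2*√M)
g(S) = 0
o(A, u) = -19 + 69*u
j = 0 (j = 0*(-7) = 0)
f(T) = 2*T (f(T) = (0 + T) + T = T + T = 2*T)
o(8, 80)/f(-42) = (-19 + 69*80)/((2*(-42))) = (-19 + 5520)/(-84) = 5501*(-1/84) = -5501/84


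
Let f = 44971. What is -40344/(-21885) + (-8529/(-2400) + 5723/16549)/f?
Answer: 1601409542077733/868659512208800 ≈ 1.8435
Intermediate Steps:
-40344/(-21885) + (-8529/(-2400) + 5723/16549)/f = -40344/(-21885) + (-8529/(-2400) + 5723/16549)/44971 = -40344*(-1/21885) + (-8529*(-1/2400) + 5723*(1/16549))*(1/44971) = 13448/7295 + (2843/800 + 5723/16549)*(1/44971) = 13448/7295 + (51627207/13239200)*(1/44971) = 13448/7295 + 51627207/595380063200 = 1601409542077733/868659512208800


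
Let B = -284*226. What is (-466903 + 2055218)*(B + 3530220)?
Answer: 5505156969340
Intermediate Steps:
B = -64184
(-466903 + 2055218)*(B + 3530220) = (-466903 + 2055218)*(-64184 + 3530220) = 1588315*3466036 = 5505156969340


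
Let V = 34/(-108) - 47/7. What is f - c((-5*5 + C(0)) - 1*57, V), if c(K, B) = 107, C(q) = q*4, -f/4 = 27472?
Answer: -109995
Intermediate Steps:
f = -109888 (f = -4*27472 = -109888)
C(q) = 4*q
V = -2657/378 (V = 34*(-1/108) - 47*⅐ = -17/54 - 47/7 = -2657/378 ≈ -7.0291)
f - c((-5*5 + C(0)) - 1*57, V) = -109888 - 1*107 = -109888 - 107 = -109995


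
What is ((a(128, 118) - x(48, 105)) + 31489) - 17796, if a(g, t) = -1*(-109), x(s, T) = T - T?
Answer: 13802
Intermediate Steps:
x(s, T) = 0
a(g, t) = 109
((a(128, 118) - x(48, 105)) + 31489) - 17796 = ((109 - 1*0) + 31489) - 17796 = ((109 + 0) + 31489) - 17796 = (109 + 31489) - 17796 = 31598 - 17796 = 13802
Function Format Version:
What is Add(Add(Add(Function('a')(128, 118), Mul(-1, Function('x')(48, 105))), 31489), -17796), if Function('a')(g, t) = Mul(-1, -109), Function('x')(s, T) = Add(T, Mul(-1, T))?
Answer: 13802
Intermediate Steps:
Function('x')(s, T) = 0
Function('a')(g, t) = 109
Add(Add(Add(Function('a')(128, 118), Mul(-1, Function('x')(48, 105))), 31489), -17796) = Add(Add(Add(109, Mul(-1, 0)), 31489), -17796) = Add(Add(Add(109, 0), 31489), -17796) = Add(Add(109, 31489), -17796) = Add(31598, -17796) = 13802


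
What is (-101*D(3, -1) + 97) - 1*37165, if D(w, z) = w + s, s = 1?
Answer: -37472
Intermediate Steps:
D(w, z) = 1 + w (D(w, z) = w + 1 = 1 + w)
(-101*D(3, -1) + 97) - 1*37165 = (-101*(1 + 3) + 97) - 1*37165 = (-101*4 + 97) - 37165 = (-404 + 97) - 37165 = -307 - 37165 = -37472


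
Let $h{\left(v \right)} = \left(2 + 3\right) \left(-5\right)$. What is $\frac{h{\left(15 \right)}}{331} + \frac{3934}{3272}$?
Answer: $\frac{610177}{541516} \approx 1.1268$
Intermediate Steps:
$h{\left(v \right)} = -25$ ($h{\left(v \right)} = 5 \left(-5\right) = -25$)
$\frac{h{\left(15 \right)}}{331} + \frac{3934}{3272} = - \frac{25}{331} + \frac{3934}{3272} = \left(-25\right) \frac{1}{331} + 3934 \cdot \frac{1}{3272} = - \frac{25}{331} + \frac{1967}{1636} = \frac{610177}{541516}$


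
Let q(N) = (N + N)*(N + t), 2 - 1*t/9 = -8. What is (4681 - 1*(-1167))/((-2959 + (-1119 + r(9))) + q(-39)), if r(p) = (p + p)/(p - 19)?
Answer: -29240/40289 ≈ -0.72576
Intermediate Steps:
t = 90 (t = 18 - 9*(-8) = 18 + 72 = 90)
r(p) = 2*p/(-19 + p) (r(p) = (2*p)/(-19 + p) = 2*p/(-19 + p))
q(N) = 2*N*(90 + N) (q(N) = (N + N)*(N + 90) = (2*N)*(90 + N) = 2*N*(90 + N))
(4681 - 1*(-1167))/((-2959 + (-1119 + r(9))) + q(-39)) = (4681 - 1*(-1167))/((-2959 + (-1119 + 2*9/(-19 + 9))) + 2*(-39)*(90 - 39)) = (4681 + 1167)/((-2959 + (-1119 + 2*9/(-10))) + 2*(-39)*51) = 5848/((-2959 + (-1119 + 2*9*(-⅒))) - 3978) = 5848/((-2959 + (-1119 - 9/5)) - 3978) = 5848/((-2959 - 5604/5) - 3978) = 5848/(-20399/5 - 3978) = 5848/(-40289/5) = 5848*(-5/40289) = -29240/40289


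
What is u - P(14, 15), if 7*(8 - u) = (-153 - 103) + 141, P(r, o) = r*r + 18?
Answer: -1327/7 ≈ -189.57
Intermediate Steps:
P(r, o) = 18 + r² (P(r, o) = r² + 18 = 18 + r²)
u = 171/7 (u = 8 - ((-153 - 103) + 141)/7 = 8 - (-256 + 141)/7 = 8 - ⅐*(-115) = 8 + 115/7 = 171/7 ≈ 24.429)
u - P(14, 15) = 171/7 - (18 + 14²) = 171/7 - (18 + 196) = 171/7 - 1*214 = 171/7 - 214 = -1327/7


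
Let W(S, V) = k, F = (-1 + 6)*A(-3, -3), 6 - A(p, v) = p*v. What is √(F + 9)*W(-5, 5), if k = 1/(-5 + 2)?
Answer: -I*√6/3 ≈ -0.8165*I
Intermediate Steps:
A(p, v) = 6 - p*v
k = -⅓ (k = 1/(-3) = -⅓ ≈ -0.33333)
F = -15 (F = (-1 + 6)*(6 - 1*(-3)*(-3)) = 5*(6 - 9) = 5*(-3) = -15)
W(S, V) = -⅓
√(F + 9)*W(-5, 5) = √(-15 + 9)*(-⅓) = √(-6)*(-⅓) = (I*√6)*(-⅓) = -I*√6/3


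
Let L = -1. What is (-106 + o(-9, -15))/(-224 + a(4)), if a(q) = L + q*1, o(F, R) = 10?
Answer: 96/221 ≈ 0.43439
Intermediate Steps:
a(q) = -1 + q (a(q) = -1 + q*1 = -1 + q)
(-106 + o(-9, -15))/(-224 + a(4)) = (-106 + 10)/(-224 + (-1 + 4)) = -96/(-224 + 3) = -96/(-221) = -96*(-1/221) = 96/221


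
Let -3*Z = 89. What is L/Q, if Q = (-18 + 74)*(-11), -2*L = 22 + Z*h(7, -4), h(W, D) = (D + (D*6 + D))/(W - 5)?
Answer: 745/1848 ≈ 0.40314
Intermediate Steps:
Z = -89/3 (Z = -1/3*89 = -89/3 ≈ -29.667)
h(W, D) = 8*D/(-5 + W) (h(W, D) = (D + (6*D + D))/(-5 + W) = (D + 7*D)/(-5 + W) = (8*D)/(-5 + W) = 8*D/(-5 + W))
L = -745/3 (L = -(22 - 712*(-4)/(3*(-5 + 7)))/2 = -(22 - 712*(-4)/(3*2))/2 = -(22 - 89/3*(-16))/2 = -(22 + 1424/3)/2 = -1/2*1490/3 = -745/3 ≈ -248.33)
Q = -616 (Q = 56*(-11) = -616)
L/Q = -745/3/(-616) = -745/3*(-1/616) = 745/1848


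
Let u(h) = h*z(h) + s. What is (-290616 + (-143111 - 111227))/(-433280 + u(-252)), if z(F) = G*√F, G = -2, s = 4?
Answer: 29514436163/23474013026 + 102996306*I*√7/11737006513 ≈ 1.2573 + 0.023217*I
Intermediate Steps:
z(F) = -2*√F
u(h) = 4 - 2*h^(3/2) (u(h) = h*(-2*√h) + 4 = -2*h^(3/2) + 4 = 4 - 2*h^(3/2))
(-290616 + (-143111 - 111227))/(-433280 + u(-252)) = (-290616 + (-143111 - 111227))/(-433280 + (4 - (-3024)*I*√7)) = (-290616 - 254338)/(-433280 + (4 - (-3024)*I*√7)) = -544954/(-433280 + (4 + 3024*I*√7)) = -544954/(-433276 + 3024*I*√7)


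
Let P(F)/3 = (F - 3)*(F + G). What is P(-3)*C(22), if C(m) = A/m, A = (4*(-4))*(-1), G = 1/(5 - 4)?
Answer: 288/11 ≈ 26.182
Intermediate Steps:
G = 1 (G = 1/1 = 1)
A = 16 (A = -16*(-1) = 16)
P(F) = 3*(1 + F)*(-3 + F) (P(F) = 3*((F - 3)*(F + 1)) = 3*((-3 + F)*(1 + F)) = 3*((1 + F)*(-3 + F)) = 3*(1 + F)*(-3 + F))
C(m) = 16/m
P(-3)*C(22) = (-9 - 6*(-3) + 3*(-3)**2)*(16/22) = (-9 + 18 + 3*9)*(16*(1/22)) = (-9 + 18 + 27)*(8/11) = 36*(8/11) = 288/11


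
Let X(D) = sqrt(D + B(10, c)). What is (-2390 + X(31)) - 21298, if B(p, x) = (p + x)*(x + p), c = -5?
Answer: -23688 + 2*sqrt(14) ≈ -23681.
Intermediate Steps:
B(p, x) = (p + x)**2 (B(p, x) = (p + x)*(p + x) = (p + x)**2)
X(D) = sqrt(25 + D) (X(D) = sqrt(D + (10 - 5)**2) = sqrt(D + 5**2) = sqrt(D + 25) = sqrt(25 + D))
(-2390 + X(31)) - 21298 = (-2390 + sqrt(25 + 31)) - 21298 = (-2390 + sqrt(56)) - 21298 = (-2390 + 2*sqrt(14)) - 21298 = -23688 + 2*sqrt(14)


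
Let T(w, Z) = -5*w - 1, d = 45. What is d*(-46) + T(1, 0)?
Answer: -2076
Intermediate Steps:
T(w, Z) = -1 - 5*w
d*(-46) + T(1, 0) = 45*(-46) + (-1 - 5*1) = -2070 + (-1 - 5) = -2070 - 6 = -2076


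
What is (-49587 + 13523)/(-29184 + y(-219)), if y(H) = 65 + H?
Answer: 18032/14669 ≈ 1.2293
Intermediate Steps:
(-49587 + 13523)/(-29184 + y(-219)) = (-49587 + 13523)/(-29184 + (65 - 219)) = -36064/(-29184 - 154) = -36064/(-29338) = -36064*(-1/29338) = 18032/14669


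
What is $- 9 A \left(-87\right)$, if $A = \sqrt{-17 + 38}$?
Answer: $783 \sqrt{21} \approx 3588.2$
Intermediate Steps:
$A = \sqrt{21} \approx 4.5826$
$- 9 A \left(-87\right) = - 9 \sqrt{21} \left(-87\right) = 783 \sqrt{21}$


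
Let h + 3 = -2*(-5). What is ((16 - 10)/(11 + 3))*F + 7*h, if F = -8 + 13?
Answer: 358/7 ≈ 51.143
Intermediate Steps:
h = 7 (h = -3 - 2*(-5) = -3 + 10 = 7)
F = 5
((16 - 10)/(11 + 3))*F + 7*h = ((16 - 10)/(11 + 3))*5 + 7*7 = (6/14)*5 + 49 = (6*(1/14))*5 + 49 = (3/7)*5 + 49 = 15/7 + 49 = 358/7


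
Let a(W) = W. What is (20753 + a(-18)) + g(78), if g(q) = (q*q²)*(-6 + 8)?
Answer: 969839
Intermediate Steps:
g(q) = 2*q³ (g(q) = q³*2 = 2*q³)
(20753 + a(-18)) + g(78) = (20753 - 18) + 2*78³ = 20735 + 2*474552 = 20735 + 949104 = 969839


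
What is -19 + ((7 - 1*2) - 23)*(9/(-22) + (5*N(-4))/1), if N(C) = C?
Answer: 3832/11 ≈ 348.36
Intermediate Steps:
-19 + ((7 - 1*2) - 23)*(9/(-22) + (5*N(-4))/1) = -19 + ((7 - 1*2) - 23)*(9/(-22) + (5*(-4))/1) = -19 + ((7 - 2) - 23)*(9*(-1/22) - 20*1) = -19 + (5 - 23)*(-9/22 - 20) = -19 - 18*(-449/22) = -19 + 4041/11 = 3832/11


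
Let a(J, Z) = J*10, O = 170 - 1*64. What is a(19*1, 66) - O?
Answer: 84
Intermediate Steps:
O = 106 (O = 170 - 64 = 106)
a(J, Z) = 10*J
a(19*1, 66) - O = 10*(19*1) - 1*106 = 10*19 - 106 = 190 - 106 = 84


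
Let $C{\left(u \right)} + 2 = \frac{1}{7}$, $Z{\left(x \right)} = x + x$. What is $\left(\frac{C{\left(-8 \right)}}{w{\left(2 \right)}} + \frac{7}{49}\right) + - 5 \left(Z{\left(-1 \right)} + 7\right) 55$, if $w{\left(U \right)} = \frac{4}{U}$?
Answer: $- \frac{19261}{14} \approx -1375.8$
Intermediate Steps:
$Z{\left(x \right)} = 2 x$
$C{\left(u \right)} = - \frac{13}{7}$ ($C{\left(u \right)} = -2 + \frac{1}{7} = - \frac{13}{7}$)
$\left(\frac{C{\left(-8 \right)}}{w{\left(2 \right)}} + \frac{7}{49}\right) + - 5 \left(Z{\left(-1 \right)} + 7\right) 55 = \left(- \frac{13}{7 \cdot \frac{4}{2}} + \frac{7}{49}\right) + - 5 \left(2 \left(-1\right) + 7\right) 55 = \left(- \frac{13}{7 \cdot 4 \cdot \frac{1}{2}} + 7 \cdot \frac{1}{49}\right) + - 5 \left(-2 + 7\right) 55 = \left(- \frac{13}{7 \cdot 2} + \frac{1}{7}\right) + \left(-5\right) 5 \cdot 55 = \left(\left(- \frac{13}{7}\right) \frac{1}{2} + \frac{1}{7}\right) - 1375 = \left(- \frac{13}{14} + \frac{1}{7}\right) - 1375 = - \frac{11}{14} - 1375 = - \frac{19261}{14}$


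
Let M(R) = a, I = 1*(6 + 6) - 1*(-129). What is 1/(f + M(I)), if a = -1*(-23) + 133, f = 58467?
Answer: 1/58623 ≈ 1.7058e-5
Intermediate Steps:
I = 141 (I = 1*12 + 129 = 12 + 129 = 141)
a = 156 (a = 23 + 133 = 156)
M(R) = 156
1/(f + M(I)) = 1/(58467 + 156) = 1/58623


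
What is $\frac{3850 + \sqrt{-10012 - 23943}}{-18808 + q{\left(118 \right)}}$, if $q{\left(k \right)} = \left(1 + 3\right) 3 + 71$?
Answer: $- \frac{22}{107} - \frac{i \sqrt{33955}}{18725} \approx -0.20561 - 0.0098408 i$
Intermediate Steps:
$q{\left(k \right)} = 83$ ($q{\left(k \right)} = 4 \cdot 3 + 71 = 12 + 71 = 83$)
$\frac{3850 + \sqrt{-10012 - 23943}}{-18808 + q{\left(118 \right)}} = \frac{3850 + \sqrt{-10012 - 23943}}{-18808 + 83} = \frac{3850 + \sqrt{-33955}}{-18725} = \left(3850 + i \sqrt{33955}\right) \left(- \frac{1}{18725}\right) = - \frac{22}{107} - \frac{i \sqrt{33955}}{18725}$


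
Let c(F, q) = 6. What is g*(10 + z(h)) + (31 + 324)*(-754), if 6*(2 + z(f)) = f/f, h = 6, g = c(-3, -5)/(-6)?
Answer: -1606069/6 ≈ -2.6768e+5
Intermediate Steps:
g = -1 (g = 6/(-6) = 6*(-1/6) = -1)
z(f) = -11/6 (z(f) = -2 + (f/f)/6 = -2 + (1/6)*1 = -2 + 1/6 = -11/6)
g*(10 + z(h)) + (31 + 324)*(-754) = -(10 - 11/6) + (31 + 324)*(-754) = -1*49/6 + 355*(-754) = -49/6 - 267670 = -1606069/6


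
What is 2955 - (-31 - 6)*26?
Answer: 3917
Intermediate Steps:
2955 - (-31 - 6)*26 = 2955 - (-37)*26 = 2955 - 1*(-962) = 2955 + 962 = 3917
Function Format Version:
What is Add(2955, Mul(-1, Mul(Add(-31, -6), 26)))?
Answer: 3917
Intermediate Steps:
Add(2955, Mul(-1, Mul(Add(-31, -6), 26))) = Add(2955, Mul(-1, Mul(-37, 26))) = Add(2955, Mul(-1, -962)) = Add(2955, 962) = 3917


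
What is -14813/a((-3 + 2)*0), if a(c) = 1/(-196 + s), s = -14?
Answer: 3110730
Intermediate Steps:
a(c) = -1/210 (a(c) = 1/(-196 - 14) = 1/(-210) = -1/210)
-14813/a((-3 + 2)*0) = -14813/(-1/210) = -14813*(-210) = 3110730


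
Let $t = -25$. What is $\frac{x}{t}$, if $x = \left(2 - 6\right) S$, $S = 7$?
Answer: $\frac{28}{25} \approx 1.12$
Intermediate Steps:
$x = -28$ ($x = \left(2 - 6\right) 7 = \left(-4\right) 7 = -28$)
$\frac{x}{t} = \frac{1}{-25} \left(-28\right) = \left(- \frac{1}{25}\right) \left(-28\right) = \frac{28}{25}$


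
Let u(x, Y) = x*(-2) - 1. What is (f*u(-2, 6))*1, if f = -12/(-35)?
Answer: 36/35 ≈ 1.0286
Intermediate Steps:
u(x, Y) = -1 - 2*x (u(x, Y) = -2*x - 1 = -1 - 2*x)
f = 12/35 (f = -12*(-1/35) = 12/35 ≈ 0.34286)
(f*u(-2, 6))*1 = (12*(-1 - 2*(-2))/35)*1 = (12*(-1 + 4)/35)*1 = ((12/35)*3)*1 = (36/35)*1 = 36/35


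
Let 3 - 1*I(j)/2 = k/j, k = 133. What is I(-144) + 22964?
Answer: 1653973/72 ≈ 22972.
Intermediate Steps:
I(j) = 6 - 266/j
I(-144) + 22964 = (6 - 266/(-144)) + 22964 = (6 - 266*(-1/144)) + 22964 = (6 + 133/72) + 22964 = 565/72 + 22964 = 1653973/72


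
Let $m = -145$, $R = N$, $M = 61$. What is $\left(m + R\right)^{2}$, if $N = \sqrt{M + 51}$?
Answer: $21137 - 1160 \sqrt{7} \approx 18068.0$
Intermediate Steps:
$N = 4 \sqrt{7}$ ($N = \sqrt{61 + 51} = \sqrt{112} = 4 \sqrt{7} \approx 10.583$)
$R = 4 \sqrt{7} \approx 10.583$
$\left(m + R\right)^{2} = \left(-145 + 4 \sqrt{7}\right)^{2}$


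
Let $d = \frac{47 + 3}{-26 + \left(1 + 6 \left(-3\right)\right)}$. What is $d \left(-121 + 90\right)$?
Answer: $\frac{1550}{43} \approx 36.047$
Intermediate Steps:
$d = - \frac{50}{43}$ ($d = \frac{50}{-26 + \left(1 - 18\right)} = \frac{50}{-26 - 17} = \frac{50}{-43} = 50 \left(- \frac{1}{43}\right) = - \frac{50}{43} \approx -1.1628$)
$d \left(-121 + 90\right) = - \frac{50 \left(-121 + 90\right)}{43} = \left(- \frac{50}{43}\right) \left(-31\right) = \frac{1550}{43}$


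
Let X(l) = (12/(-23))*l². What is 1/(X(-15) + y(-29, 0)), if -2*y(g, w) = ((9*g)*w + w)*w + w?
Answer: -23/2700 ≈ -0.0085185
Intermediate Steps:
y(g, w) = -w/2 - w*(w + 9*g*w)/2 (y(g, w) = -(((9*g)*w + w)*w + w)/2 = -((9*g*w + w)*w + w)/2 = -((w + 9*g*w)*w + w)/2 = -(w*(w + 9*g*w) + w)/2 = -(w + w*(w + 9*g*w))/2 = -w/2 - w*(w + 9*g*w)/2)
X(l) = -12*l²/23 (X(l) = (12*(-1/23))*l² = -12*l²/23)
1/(X(-15) + y(-29, 0)) = 1/(-12/23*(-15)² - ½*0*(1 + 0 + 9*(-29)*0)) = 1/(-12/23*225 - ½*0*(1 + 0 + 0)) = 1/(-2700/23 - ½*0*1) = 1/(-2700/23 + 0) = 1/(-2700/23) = -23/2700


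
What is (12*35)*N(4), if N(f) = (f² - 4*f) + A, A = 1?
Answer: 420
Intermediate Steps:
N(f) = 1 + f² - 4*f (N(f) = (f² - 4*f) + 1 = 1 + f² - 4*f)
(12*35)*N(4) = (12*35)*(1 + 4² - 4*4) = 420*(1 + 16 - 16) = 420*1 = 420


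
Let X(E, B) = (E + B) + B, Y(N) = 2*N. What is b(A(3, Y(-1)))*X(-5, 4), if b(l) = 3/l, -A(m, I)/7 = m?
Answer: -3/7 ≈ -0.42857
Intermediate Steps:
A(m, I) = -7*m
X(E, B) = E + 2*B (X(E, B) = (B + E) + B = E + 2*B)
b(A(3, Y(-1)))*X(-5, 4) = (3/((-7*3)))*(-5 + 2*4) = (3/(-21))*(-5 + 8) = (3*(-1/21))*3 = -⅐*3 = -3/7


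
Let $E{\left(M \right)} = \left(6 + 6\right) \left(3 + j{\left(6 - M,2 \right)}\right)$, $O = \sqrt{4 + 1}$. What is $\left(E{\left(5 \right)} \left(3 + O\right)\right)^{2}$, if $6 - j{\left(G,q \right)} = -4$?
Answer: $340704 + 146016 \sqrt{5} \approx 6.6721 \cdot 10^{5}$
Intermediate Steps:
$j{\left(G,q \right)} = 10$ ($j{\left(G,q \right)} = 6 - -4 = 6 + 4 = 10$)
$O = \sqrt{5} \approx 2.2361$
$E{\left(M \right)} = 156$ ($E{\left(M \right)} = \left(6 + 6\right) \left(3 + 10\right) = 12 \cdot 13 = 156$)
$\left(E{\left(5 \right)} \left(3 + O\right)\right)^{2} = \left(156 \left(3 + \sqrt{5}\right)\right)^{2} = \left(468 + 156 \sqrt{5}\right)^{2}$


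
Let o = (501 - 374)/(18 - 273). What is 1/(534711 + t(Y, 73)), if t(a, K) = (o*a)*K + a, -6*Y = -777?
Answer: 255/135183733 ≈ 1.8863e-6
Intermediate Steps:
o = -127/255 (o = 127/(-255) = 127*(-1/255) = -127/255 ≈ -0.49804)
Y = 259/2 (Y = -1/6*(-777) = 259/2 ≈ 129.50)
t(a, K) = a - 127*K*a/255 (t(a, K) = (-127*a/255)*K + a = -127*K*a/255 + a = a - 127*K*a/255)
1/(534711 + t(Y, 73)) = 1/(534711 + (1/255)*(259/2)*(255 - 127*73)) = 1/(534711 + (1/255)*(259/2)*(255 - 9271)) = 1/(534711 + (1/255)*(259/2)*(-9016)) = 1/(534711 - 1167572/255) = 1/(135183733/255) = 255/135183733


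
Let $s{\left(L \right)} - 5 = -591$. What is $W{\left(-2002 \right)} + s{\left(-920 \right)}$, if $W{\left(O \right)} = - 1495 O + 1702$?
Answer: $2994106$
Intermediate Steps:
$W{\left(O \right)} = 1702 - 1495 O$
$s{\left(L \right)} = -586$ ($s{\left(L \right)} = 5 - 591 = -586$)
$W{\left(-2002 \right)} + s{\left(-920 \right)} = \left(1702 - -2992990\right) - 586 = \left(1702 + 2992990\right) - 586 = 2994692 - 586 = 2994106$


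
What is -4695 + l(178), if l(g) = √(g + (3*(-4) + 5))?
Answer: -4695 + 3*√19 ≈ -4681.9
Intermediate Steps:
l(g) = √(-7 + g) (l(g) = √(g + (-12 + 5)) = √(g - 7) = √(-7 + g))
-4695 + l(178) = -4695 + √(-7 + 178) = -4695 + √171 = -4695 + 3*√19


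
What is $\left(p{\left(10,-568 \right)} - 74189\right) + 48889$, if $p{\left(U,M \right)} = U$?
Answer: $-25290$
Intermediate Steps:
$\left(p{\left(10,-568 \right)} - 74189\right) + 48889 = \left(10 - 74189\right) + 48889 = -74179 + 48889 = -25290$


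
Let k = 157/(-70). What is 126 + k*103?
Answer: -7351/70 ≈ -105.01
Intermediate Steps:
k = -157/70 (k = 157*(-1/70) = -157/70 ≈ -2.2429)
126 + k*103 = 126 - 157/70*103 = 126 - 16171/70 = -7351/70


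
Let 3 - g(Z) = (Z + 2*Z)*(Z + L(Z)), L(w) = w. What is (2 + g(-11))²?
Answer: 519841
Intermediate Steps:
g(Z) = 3 - 6*Z² (g(Z) = 3 - (Z + 2*Z)*(Z + Z) = 3 - 3*Z*2*Z = 3 - 6*Z²)
(2 + g(-11))² = (2 + (3 - 6*(-11)²))² = (2 + (3 - 6*121))² = (2 + (3 - 726))² = (2 - 723)² = (-721)² = 519841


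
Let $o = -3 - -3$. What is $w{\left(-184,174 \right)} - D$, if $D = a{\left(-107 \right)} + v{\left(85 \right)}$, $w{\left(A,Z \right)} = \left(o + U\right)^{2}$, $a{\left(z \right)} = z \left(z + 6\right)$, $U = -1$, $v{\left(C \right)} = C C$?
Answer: $-18031$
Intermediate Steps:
$o = 0$ ($o = -3 + 3 = 0$)
$v{\left(C \right)} = C^{2}$
$a{\left(z \right)} = z \left(6 + z\right)$
$w{\left(A,Z \right)} = 1$ ($w{\left(A,Z \right)} = \left(0 - 1\right)^{2} = \left(-1\right)^{2} = 1$)
$D = 18032$ ($D = - 107 \left(6 - 107\right) + 85^{2} = \left(-107\right) \left(-101\right) + 7225 = 10807 + 7225 = 18032$)
$w{\left(-184,174 \right)} - D = 1 - 18032 = -18031$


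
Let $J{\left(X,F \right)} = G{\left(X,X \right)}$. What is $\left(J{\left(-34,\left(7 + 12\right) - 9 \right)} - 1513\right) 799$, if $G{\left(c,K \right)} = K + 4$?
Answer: $-1232857$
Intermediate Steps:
$G{\left(c,K \right)} = 4 + K$
$J{\left(X,F \right)} = 4 + X$
$\left(J{\left(-34,\left(7 + 12\right) - 9 \right)} - 1513\right) 799 = \left(\left(4 - 34\right) - 1513\right) 799 = \left(-30 - 1513\right) 799 = \left(-1543\right) 799 = -1232857$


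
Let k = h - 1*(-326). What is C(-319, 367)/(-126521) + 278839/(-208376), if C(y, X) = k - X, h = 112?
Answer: -35293783815/26363939896 ≈ -1.3387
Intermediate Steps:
k = 438 (k = 112 - 1*(-326) = 112 + 326 = 438)
C(y, X) = 438 - X
C(-319, 367)/(-126521) + 278839/(-208376) = (438 - 1*367)/(-126521) + 278839/(-208376) = (438 - 367)*(-1/126521) + 278839*(-1/208376) = 71*(-1/126521) - 278839/208376 = -71/126521 - 278839/208376 = -35293783815/26363939896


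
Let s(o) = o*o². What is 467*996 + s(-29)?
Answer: 440743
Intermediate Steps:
s(o) = o³
467*996 + s(-29) = 467*996 + (-29)³ = 465132 - 24389 = 440743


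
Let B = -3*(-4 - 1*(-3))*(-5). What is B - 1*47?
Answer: -62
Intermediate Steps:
B = -15 (B = -3*(-4 + 3)*(-5) = -3*(-1)*(-5) = 3*(-5) = -15)
B - 1*47 = -15 - 1*47 = -15 - 47 = -62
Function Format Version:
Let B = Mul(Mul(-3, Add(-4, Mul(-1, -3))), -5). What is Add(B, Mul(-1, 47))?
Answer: -62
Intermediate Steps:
B = -15 (B = Mul(Mul(-3, Add(-4, 3)), -5) = Mul(Mul(-3, -1), -5) = Mul(3, -5) = -15)
Add(B, Mul(-1, 47)) = Add(-15, Mul(-1, 47)) = Add(-15, -47) = -62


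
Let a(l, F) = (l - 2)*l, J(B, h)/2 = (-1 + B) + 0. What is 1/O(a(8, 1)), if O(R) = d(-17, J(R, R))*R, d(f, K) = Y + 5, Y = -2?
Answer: 1/144 ≈ 0.0069444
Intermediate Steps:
J(B, h) = -2 + 2*B (J(B, h) = 2*((-1 + B) + 0) = 2*(-1 + B) = -2 + 2*B)
d(f, K) = 3 (d(f, K) = -2 + 5 = 3)
a(l, F) = l*(-2 + l) (a(l, F) = (-2 + l)*l = l*(-2 + l))
O(R) = 3*R
1/O(a(8, 1)) = 1/(3*(8*(-2 + 8))) = 1/(3*(8*6)) = 1/(3*48) = 1/144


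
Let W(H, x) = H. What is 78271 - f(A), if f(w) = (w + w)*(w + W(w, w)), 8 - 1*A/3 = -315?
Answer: -3677573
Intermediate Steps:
A = 969 (A = 24 - 3*(-315) = 24 + 945 = 969)
f(w) = 4*w² (f(w) = (w + w)*(w + w) = (2*w)*(2*w) = 4*w²)
78271 - f(A) = 78271 - 4*969² = 78271 - 4*938961 = 78271 - 1*3755844 = 78271 - 3755844 = -3677573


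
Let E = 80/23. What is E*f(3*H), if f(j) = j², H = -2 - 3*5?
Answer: 208080/23 ≈ 9047.0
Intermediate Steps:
H = -17 (H = -2 - 3*5 = -2 - 15 = -17)
E = 80/23 (E = 80*(1/23) = 80/23 ≈ 3.4783)
E*f(3*H) = 80*(3*(-17))²/23 = (80/23)*(-51)² = (80/23)*2601 = 208080/23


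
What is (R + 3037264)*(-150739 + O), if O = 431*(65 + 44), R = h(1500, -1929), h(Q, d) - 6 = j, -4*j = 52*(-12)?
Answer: -315163321760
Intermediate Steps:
j = 156 (j = -13*(-12) = -¼*(-624) = 156)
h(Q, d) = 162 (h(Q, d) = 6 + 156 = 162)
R = 162
O = 46979 (O = 431*109 = 46979)
(R + 3037264)*(-150739 + O) = (162 + 3037264)*(-150739 + 46979) = 3037426*(-103760) = -315163321760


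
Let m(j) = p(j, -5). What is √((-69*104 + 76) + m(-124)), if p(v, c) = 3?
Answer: I*√7097 ≈ 84.244*I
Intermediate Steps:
m(j) = 3
√((-69*104 + 76) + m(-124)) = √((-69*104 + 76) + 3) = √((-7176 + 76) + 3) = √(-7100 + 3) = √(-7097) = I*√7097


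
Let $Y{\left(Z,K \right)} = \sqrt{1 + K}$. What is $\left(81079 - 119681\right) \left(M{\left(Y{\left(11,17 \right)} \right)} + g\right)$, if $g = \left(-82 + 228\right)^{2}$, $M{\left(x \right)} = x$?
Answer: $-822840232 - 115806 \sqrt{2} \approx -8.23 \cdot 10^{8}$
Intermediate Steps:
$g = 21316$ ($g = 146^{2} = 21316$)
$\left(81079 - 119681\right) \left(M{\left(Y{\left(11,17 \right)} \right)} + g\right) = \left(81079 - 119681\right) \left(\sqrt{1 + 17} + 21316\right) = - 38602 \left(\sqrt{18} + 21316\right) = - 38602 \left(3 \sqrt{2} + 21316\right) = - 38602 \left(21316 + 3 \sqrt{2}\right) = -822840232 - 115806 \sqrt{2}$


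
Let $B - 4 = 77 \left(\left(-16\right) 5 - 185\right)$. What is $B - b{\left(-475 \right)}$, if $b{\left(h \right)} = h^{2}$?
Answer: $-246026$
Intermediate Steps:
$B = -20401$ ($B = 4 + 77 \left(\left(-16\right) 5 - 185\right) = 4 + 77 \left(-80 - 185\right) = 4 + 77 \left(-265\right) = 4 - 20405 = -20401$)
$B - b{\left(-475 \right)} = -20401 - \left(-475\right)^{2} = -20401 - 225625 = -246026$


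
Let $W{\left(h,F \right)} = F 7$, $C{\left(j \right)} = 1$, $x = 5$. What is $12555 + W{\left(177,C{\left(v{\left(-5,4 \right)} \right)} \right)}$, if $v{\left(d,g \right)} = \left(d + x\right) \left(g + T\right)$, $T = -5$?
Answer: $12562$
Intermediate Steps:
$v{\left(d,g \right)} = \left(-5 + g\right) \left(5 + d\right)$ ($v{\left(d,g \right)} = \left(d + 5\right) \left(g - 5\right) = \left(5 + d\right) \left(-5 + g\right) = \left(-5 + g\right) \left(5 + d\right)$)
$W{\left(h,F \right)} = 7 F$
$12555 + W{\left(177,C{\left(v{\left(-5,4 \right)} \right)} \right)} = 12555 + 7 \cdot 1 = 12555 + 7 = 12562$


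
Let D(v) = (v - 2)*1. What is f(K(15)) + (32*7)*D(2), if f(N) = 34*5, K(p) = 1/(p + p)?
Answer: 170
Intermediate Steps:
D(v) = -2 + v (D(v) = (-2 + v)*1 = -2 + v)
K(p) = 1/(2*p)
f(N) = 170
f(K(15)) + (32*7)*D(2) = 170 + (32*7)*(-2 + 2) = 170 + 224*0 = 170 + 0 = 170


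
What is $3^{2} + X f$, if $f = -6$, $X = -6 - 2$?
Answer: $57$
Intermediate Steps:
$X = -8$ ($X = -6 - 2 = -8$)
$3^{2} + X f = 3^{2} - -48 = 9 + 48 = 57$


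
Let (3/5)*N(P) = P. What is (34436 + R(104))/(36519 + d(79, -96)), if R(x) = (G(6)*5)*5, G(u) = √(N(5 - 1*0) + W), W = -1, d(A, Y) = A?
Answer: 17218/18299 + 25*√66/109794 ≈ 0.94278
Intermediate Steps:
N(P) = 5*P/3
G(u) = √66/3 (G(u) = √(5*(5 - 1*0)/3 - 1) = √(5*(5 + 0)/3 - 1) = √((5/3)*5 - 1) = √(25/3 - 1) = √(22/3) = √66/3)
R(x) = 25*√66/3 (R(x) = ((√66/3)*5)*5 = (5*√66/3)*5 = 25*√66/3)
(34436 + R(104))/(36519 + d(79, -96)) = (34436 + 25*√66/3)/(36519 + 79) = (34436 + 25*√66/3)/36598 = (34436 + 25*√66/3)*(1/36598) = 17218/18299 + 25*√66/109794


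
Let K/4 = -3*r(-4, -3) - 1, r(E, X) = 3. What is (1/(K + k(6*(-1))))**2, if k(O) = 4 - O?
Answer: 1/900 ≈ 0.0011111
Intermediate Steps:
K = -40 (K = 4*(-3*3 - 1) = 4*(-9 - 1) = 4*(-10) = -40)
(1/(K + k(6*(-1))))**2 = (1/(-40 + (4 - 6*(-1))))**2 = (1/(-40 + (4 - 1*(-6))))**2 = (1/(-40 + (4 + 6)))**2 = (1/(-40 + 10))**2 = (1/(-30))**2 = (-1/30)**2 = 1/900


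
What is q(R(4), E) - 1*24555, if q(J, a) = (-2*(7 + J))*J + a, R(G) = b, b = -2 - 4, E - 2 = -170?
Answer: -24711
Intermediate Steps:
E = -168 (E = 2 - 170 = -168)
b = -6
R(G) = -6
q(J, a) = a + J*(-14 - 2*J) (q(J, a) = (-14 - 2*J)*J + a = J*(-14 - 2*J) + a = a + J*(-14 - 2*J))
q(R(4), E) - 1*24555 = (-168 - 14*(-6) - 2*(-6)²) - 1*24555 = (-168 + 84 - 2*36) - 24555 = (-168 + 84 - 72) - 24555 = -156 - 24555 = -24711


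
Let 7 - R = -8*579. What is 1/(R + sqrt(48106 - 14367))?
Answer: 4639/21486582 - sqrt(33739)/21486582 ≈ 0.00020735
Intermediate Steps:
R = 4639 (R = 7 - (-8)*579 = 7 - 1*(-4632) = 7 + 4632 = 4639)
1/(R + sqrt(48106 - 14367)) = 1/(4639 + sqrt(48106 - 14367)) = 1/(4639 + sqrt(33739))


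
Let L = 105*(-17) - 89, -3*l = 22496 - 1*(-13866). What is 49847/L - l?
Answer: 67992847/5622 ≈ 12094.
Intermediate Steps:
l = -36362/3 (l = -(22496 - 1*(-13866))/3 = -(22496 + 13866)/3 = -1/3*36362 = -36362/3 ≈ -12121.)
L = -1874 (L = -1785 - 89 = -1874)
49847/L - l = 49847/(-1874) - 1*(-36362/3) = 49847*(-1/1874) + 36362/3 = -49847/1874 + 36362/3 = 67992847/5622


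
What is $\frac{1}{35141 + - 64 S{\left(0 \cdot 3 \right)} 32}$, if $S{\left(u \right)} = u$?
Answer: $\frac{1}{35141} \approx 2.8457 \cdot 10^{-5}$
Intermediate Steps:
$\frac{1}{35141 + - 64 S{\left(0 \cdot 3 \right)} 32} = \frac{1}{35141 + - 64 \cdot 0 \cdot 3 \cdot 32} = \frac{1}{35141 + \left(-64\right) 0 \cdot 32} = \frac{1}{35141 + 0 \cdot 32} = \frac{1}{35141 + 0} = \frac{1}{35141}$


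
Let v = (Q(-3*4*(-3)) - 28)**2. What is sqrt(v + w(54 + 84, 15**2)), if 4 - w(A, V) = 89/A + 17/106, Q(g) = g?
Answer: sqrt(898638267)/3657 ≈ 8.1972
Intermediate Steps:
v = 64 (v = (-3*4*(-3) - 28)**2 = (-12*(-3) - 28)**2 = (36 - 28)**2 = 8**2 = 64)
w(A, V) = 407/106 - 89/A (w(A, V) = 4 - (89/A + 17/106) = 4 - (17/106 + 89/A) = 4 + (-17/106 - 89/A) = 407/106 - 89/A)
sqrt(v + w(54 + 84, 15**2)) = sqrt(64 + (407/106 - 89/(54 + 84))) = sqrt(64 + (407/106 - 89/138)) = sqrt(64 + 11683/3657) = sqrt(245731/3657) = sqrt(898638267)/3657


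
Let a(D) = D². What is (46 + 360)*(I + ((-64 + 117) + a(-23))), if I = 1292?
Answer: 760844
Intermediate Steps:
(46 + 360)*(I + ((-64 + 117) + a(-23))) = (46 + 360)*(1292 + ((-64 + 117) + (-23)²)) = 406*(1292 + (53 + 529)) = 406*(1292 + 582) = 406*1874 = 760844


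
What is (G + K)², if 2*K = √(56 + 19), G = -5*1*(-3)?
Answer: 975/4 + 75*√3 ≈ 373.65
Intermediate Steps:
G = 15 (G = -5*(-3) = 15)
K = 5*√3/2 (K = √(56 + 19)/2 = √75/2 = (5*√3)/2 = 5*√3/2 ≈ 4.3301)
(G + K)² = (15 + 5*√3/2)²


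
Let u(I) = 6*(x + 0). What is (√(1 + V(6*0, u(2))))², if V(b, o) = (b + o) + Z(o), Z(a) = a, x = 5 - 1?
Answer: 49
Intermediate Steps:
x = 4
u(I) = 24 (u(I) = 6*(4 + 0) = 6*4 = 24)
V(b, o) = b + 2*o (V(b, o) = (b + o) + o = b + 2*o)
(√(1 + V(6*0, u(2))))² = (√(1 + (6*0 + 2*24)))² = (√(1 + (0 + 48)))² = (√(1 + 48))² = (√49)² = 7² = 49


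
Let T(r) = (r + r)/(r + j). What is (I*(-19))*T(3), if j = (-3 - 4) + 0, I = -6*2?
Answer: -342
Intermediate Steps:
I = -12
j = -7 (j = -7 + 0 = -7)
T(r) = 2*r/(-7 + r) (T(r) = (r + r)/(r - 7) = (2*r)/(-7 + r) = 2*r/(-7 + r))
(I*(-19))*T(3) = (-12*(-19))*(2*3/(-7 + 3)) = 228*(2*3/(-4)) = 228*(2*3*(-1/4)) = 228*(-3/2) = -342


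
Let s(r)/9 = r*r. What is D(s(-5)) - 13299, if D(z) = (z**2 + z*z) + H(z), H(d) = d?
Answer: 88176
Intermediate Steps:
s(r) = 9*r**2 (s(r) = 9*(r*r) = 9*r**2)
D(z) = z + 2*z**2 (D(z) = (z**2 + z*z) + z = (z**2 + z**2) + z = 2*z**2 + z = z + 2*z**2)
D(s(-5)) - 13299 = (9*(-5)**2)*(1 + 2*(9*(-5)**2)) - 13299 = (9*25)*(1 + 2*(9*25)) - 13299 = 225*(1 + 2*225) - 13299 = 225*(1 + 450) - 13299 = 225*451 - 13299 = 101475 - 13299 = 88176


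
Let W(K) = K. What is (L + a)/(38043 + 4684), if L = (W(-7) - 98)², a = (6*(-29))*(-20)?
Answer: 14505/42727 ≈ 0.33948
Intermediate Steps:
a = 3480 (a = -174*(-20) = 3480)
L = 11025 (L = (-7 - 98)² = (-105)² = 11025)
(L + a)/(38043 + 4684) = (11025 + 3480)/(38043 + 4684) = 14505/42727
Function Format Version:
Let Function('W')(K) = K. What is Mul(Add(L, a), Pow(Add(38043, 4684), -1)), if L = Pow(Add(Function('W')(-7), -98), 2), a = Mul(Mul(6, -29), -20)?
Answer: Rational(14505, 42727) ≈ 0.33948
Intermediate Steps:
a = 3480 (a = Mul(-174, -20) = 3480)
L = 11025 (L = Pow(Add(-7, -98), 2) = Pow(-105, 2) = 11025)
Mul(Add(L, a), Pow(Add(38043, 4684), -1)) = Mul(Add(11025, 3480), Pow(Add(38043, 4684), -1)) = Mul(14505, Pow(42727, -1)) = Mul(14505, Rational(1, 42727)) = Rational(14505, 42727)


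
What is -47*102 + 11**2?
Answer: -4673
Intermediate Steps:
-47*102 + 11**2 = -4794 + 121 = -4673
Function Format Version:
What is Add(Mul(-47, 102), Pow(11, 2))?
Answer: -4673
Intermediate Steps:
Add(Mul(-47, 102), Pow(11, 2)) = Add(-4794, 121) = -4673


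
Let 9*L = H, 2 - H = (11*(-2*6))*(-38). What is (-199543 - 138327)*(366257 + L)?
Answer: -1112031193130/9 ≈ -1.2356e+11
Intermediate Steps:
H = -5014 (H = 2 - 11*(-2*6)*(-38) = 2 - 11*(-12)*(-38) = 2 - (-132)*(-38) = 2 - 1*5016 = 2 - 5016 = -5014)
L = -5014/9 (L = (⅑)*(-5014) = -5014/9 ≈ -557.11)
(-199543 - 138327)*(366257 + L) = (-199543 - 138327)*(366257 - 5014/9) = -337870*3291299/9 = -1112031193130/9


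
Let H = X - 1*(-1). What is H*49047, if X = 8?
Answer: 441423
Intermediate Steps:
H = 9 (H = 8 - 1*(-1) = 8 + 1 = 9)
H*49047 = 9*49047 = 441423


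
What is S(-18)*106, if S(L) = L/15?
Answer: -636/5 ≈ -127.20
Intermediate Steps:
S(L) = L/15 (S(L) = L*(1/15) = L/15)
S(-18)*106 = ((1/15)*(-18))*106 = -6/5*106 = -636/5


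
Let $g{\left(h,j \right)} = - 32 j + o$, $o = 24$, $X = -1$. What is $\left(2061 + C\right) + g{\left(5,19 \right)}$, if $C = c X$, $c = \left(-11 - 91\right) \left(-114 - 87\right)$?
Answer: $-19025$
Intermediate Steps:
$c = 20502$ ($c = \left(-102\right) \left(-201\right) = 20502$)
$g{\left(h,j \right)} = 24 - 32 j$ ($g{\left(h,j \right)} = - 32 j + 24 = 24 - 32 j$)
$C = -20502$ ($C = 20502 \left(-1\right) = -20502$)
$\left(2061 + C\right) + g{\left(5,19 \right)} = \left(2061 - 20502\right) + \left(24 - 608\right) = -18441 + \left(24 - 608\right) = -18441 - 584 = -19025$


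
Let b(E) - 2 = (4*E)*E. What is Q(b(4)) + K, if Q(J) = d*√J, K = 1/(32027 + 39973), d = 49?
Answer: 1/72000 + 49*√66 ≈ 398.08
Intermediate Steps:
b(E) = 2 + 4*E² (b(E) = 2 + (4*E)*E = 2 + 4*E²)
K = 1/72000 ≈ 1.3889e-5
Q(J) = 49*√J
Q(b(4)) + K = 49*√(2 + 4*4²) + 1/72000 = 49*√(2 + 4*16) + 1/72000 = 49*√(2 + 64) + 1/72000 = 49*√66 + 1/72000 = 1/72000 + 49*√66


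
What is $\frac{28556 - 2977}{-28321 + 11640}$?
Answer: $- \frac{25579}{16681} \approx -1.5334$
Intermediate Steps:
$\frac{28556 - 2977}{-28321 + 11640} = \frac{25579}{-16681} = 25579 \left(- \frac{1}{16681}\right) = - \frac{25579}{16681}$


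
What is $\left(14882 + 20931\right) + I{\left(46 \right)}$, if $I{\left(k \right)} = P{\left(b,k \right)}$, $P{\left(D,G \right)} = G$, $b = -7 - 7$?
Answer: $35859$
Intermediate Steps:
$b = -14$ ($b = -7 - 7 = -14$)
$I{\left(k \right)} = k$
$\left(14882 + 20931\right) + I{\left(46 \right)} = \left(14882 + 20931\right) + 46 = 35813 + 46 = 35859$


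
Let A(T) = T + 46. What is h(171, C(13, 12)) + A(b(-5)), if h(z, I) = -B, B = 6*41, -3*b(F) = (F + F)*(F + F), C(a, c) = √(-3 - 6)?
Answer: -700/3 ≈ -233.33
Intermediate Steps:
C(a, c) = 3*I (C(a, c) = √(-9) = 3*I)
b(F) = -4*F²/3 (b(F) = -(F + F)*(F + F)/3 = -2*F*2*F/3 = -4*F²/3)
A(T) = 46 + T
B = 246
h(z, I) = -246 (h(z, I) = -1*246 = -246)
h(171, C(13, 12)) + A(b(-5)) = -246 + (46 - 4/3*(-5)²) = -246 + (46 - 4/3*25) = -246 + (46 - 100/3) = -246 + 38/3 = -700/3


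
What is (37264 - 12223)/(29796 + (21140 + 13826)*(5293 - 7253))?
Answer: -25041/68503564 ≈ -0.00036554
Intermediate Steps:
(37264 - 12223)/(29796 + (21140 + 13826)*(5293 - 7253)) = 25041/(29796 + 34966*(-1960)) = 25041/(29796 - 68533360) = 25041/(-68503564) = 25041*(-1/68503564) = -25041/68503564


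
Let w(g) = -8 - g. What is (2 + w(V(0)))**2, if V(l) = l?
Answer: 36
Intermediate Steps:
(2 + w(V(0)))**2 = (2 + (-8 - 1*0))**2 = (2 + (-8 + 0))**2 = (2 - 8)**2 = (-6)**2 = 36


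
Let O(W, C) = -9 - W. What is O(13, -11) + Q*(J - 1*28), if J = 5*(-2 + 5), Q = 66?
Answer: -880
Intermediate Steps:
J = 15 (J = 5*3 = 15)
O(13, -11) + Q*(J - 1*28) = (-9 - 1*13) + 66*(15 - 1*28) = (-9 - 13) + 66*(15 - 28) = -22 + 66*(-13) = -22 - 858 = -880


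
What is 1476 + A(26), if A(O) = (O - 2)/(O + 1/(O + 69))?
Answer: 3649476/2471 ≈ 1476.9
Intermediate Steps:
A(O) = (-2 + O)/(O + 1/(69 + O))
1476 + A(26) = 1476 + (-138 + 26² + 67*26)/(1 + 26² + 69*26) = 1476 + (-138 + 676 + 1742)/(1 + 676 + 1794) = 1476 + 2280/2471 = 3649476/2471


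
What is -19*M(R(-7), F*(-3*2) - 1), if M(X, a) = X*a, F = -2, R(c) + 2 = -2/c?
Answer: 2508/7 ≈ 358.29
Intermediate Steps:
R(c) = -2 - 2/c
-19*M(R(-7), F*(-3*2) - 1) = -19*(-2 - 2/(-7))*(-(-6)*2 - 1) = -19*(-2 - 2*(-1/7))*(-2*(-6) - 1) = -19*(-2 + 2/7)*(12 - 1) = -(-228)*11/7 = -19*(-132/7) = 2508/7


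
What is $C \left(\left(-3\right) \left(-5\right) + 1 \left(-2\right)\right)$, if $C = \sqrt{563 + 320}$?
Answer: $13 \sqrt{883} \approx 386.3$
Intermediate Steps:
$C = \sqrt{883} \approx 29.715$
$C \left(\left(-3\right) \left(-5\right) + 1 \left(-2\right)\right) = \sqrt{883} \left(\left(-3\right) \left(-5\right) + 1 \left(-2\right)\right) = \sqrt{883} \left(15 - 2\right) = \sqrt{883} \cdot 13 = 13 \sqrt{883}$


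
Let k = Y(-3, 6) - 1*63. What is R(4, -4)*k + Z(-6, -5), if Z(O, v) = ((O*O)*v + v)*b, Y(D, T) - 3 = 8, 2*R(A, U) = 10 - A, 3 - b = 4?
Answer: 29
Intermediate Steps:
b = -1 (b = 3 - 1*4 = 3 - 4 = -1)
R(A, U) = 5 - A/2 (R(A, U) = (10 - A)/2 = 5 - A/2)
Y(D, T) = 11 (Y(D, T) = 3 + 8 = 11)
Z(O, v) = -v - v*O² (Z(O, v) = ((O*O)*v + v)*(-1) = (O²*v + v)*(-1) = (v*O² + v)*(-1) = (v + v*O²)*(-1) = -v - v*O²)
k = -52 (k = 11 - 1*63 = 11 - 63 = -52)
R(4, -4)*k + Z(-6, -5) = (5 - ½*4)*(-52) - 1*(-5)*(1 + (-6)²) = (5 - 2)*(-52) - 1*(-5)*(1 + 36) = 3*(-52) - 1*(-5)*37 = -156 + 185 = 29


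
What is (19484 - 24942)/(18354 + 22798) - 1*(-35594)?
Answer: 732379415/20576 ≈ 35594.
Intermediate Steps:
(19484 - 24942)/(18354 + 22798) - 1*(-35594) = -5458/41152 + 35594 = -5458*1/41152 + 35594 = -2729/20576 + 35594 = 732379415/20576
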